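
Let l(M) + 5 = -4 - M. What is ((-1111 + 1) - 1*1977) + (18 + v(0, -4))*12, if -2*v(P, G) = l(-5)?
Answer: -2847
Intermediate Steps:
l(M) = -9 - M (l(M) = -5 + (-4 - M) = -9 - M)
v(P, G) = 2 (v(P, G) = -(-9 - 1*(-5))/2 = -(-9 + 5)/2 = -½*(-4) = 2)
((-1111 + 1) - 1*1977) + (18 + v(0, -4))*12 = ((-1111 + 1) - 1*1977) + (18 + 2)*12 = (-1110 - 1977) + 20*12 = -3087 + 240 = -2847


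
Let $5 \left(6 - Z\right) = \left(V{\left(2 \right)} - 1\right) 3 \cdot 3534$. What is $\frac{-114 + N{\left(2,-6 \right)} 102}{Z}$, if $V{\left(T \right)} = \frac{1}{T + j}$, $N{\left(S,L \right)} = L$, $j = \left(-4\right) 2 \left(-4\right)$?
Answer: $- \frac{20570}{58481} \approx -0.35174$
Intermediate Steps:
$j = 32$ ($j = \left(-8\right) \left(-4\right) = 32$)
$V{\left(T \right)} = \frac{1}{32 + T}$ ($V{\left(T \right)} = \frac{1}{T + 32} = \frac{1}{32 + T}$)
$Z = \frac{175443}{85}$ ($Z = 6 - \frac{\left(\frac{1}{32 + 2} - 1\right) 3 \cdot 3534}{5} = 6 - \frac{\left(\frac{1}{34} - 1\right) 3 \cdot 3534}{5} = 6 - \frac{\left(- \frac{33}{34}\right) 3 \cdot 3534}{5} = 6 - \frac{\left(- \frac{99}{34}\right) 3534}{5} = 6 - - \frac{174933}{85} = 6 + \frac{174933}{85} = \frac{175443}{85} \approx 2064.0$)
$\frac{-114 + N{\left(2,-6 \right)} 102}{Z} = \frac{-114 - 612}{\frac{175443}{85}} = \left(-114 - 612\right) \frac{85}{175443} = \left(-726\right) \frac{85}{175443} = - \frac{20570}{58481}$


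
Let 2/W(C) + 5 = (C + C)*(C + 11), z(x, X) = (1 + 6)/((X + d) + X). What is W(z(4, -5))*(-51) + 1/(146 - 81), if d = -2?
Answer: 7363/1235 ≈ 5.9619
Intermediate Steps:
z(x, X) = 7/(-2 + 2*X) (z(x, X) = (1 + 6)/((X - 2) + X) = 7/((-2 + X) + X) = 7/(-2 + 2*X))
W(C) = 2/(-5 + 2*C*(11 + C)) (W(C) = 2/(-5 + (C + C)*(C + 11)) = 2/(-5 + (2*C)*(11 + C)) = 2/(-5 + 2*C*(11 + C)))
W(z(4, -5))*(-51) + 1/(146 - 81) = (2/(-5 + 2*(7/(2*(-1 - 5)))² + 22*(7/(2*(-1 - 5)))))*(-51) + 1/(146 - 81) = (2/(-5 + 2*((7/2)/(-6))² + 22*((7/2)/(-6))))*(-51) + 1/65 = (2/(-5 + 2*((7/2)*(-⅙))² + 22*((7/2)*(-⅙))))*(-51) + 1/65 = (2/(-5 + 2*(-7/12)² + 22*(-7/12)))*(-51) + 1/65 = (2/(-5 + 2*(49/144) - 77/6))*(-51) + 1/65 = (2/(-5 + 49/72 - 77/6))*(-51) + 1/65 = (2/(-1235/72))*(-51) + 1/65 = (2*(-72/1235))*(-51) + 1/65 = -144/1235*(-51) + 1/65 = 7344/1235 + 1/65 = 7363/1235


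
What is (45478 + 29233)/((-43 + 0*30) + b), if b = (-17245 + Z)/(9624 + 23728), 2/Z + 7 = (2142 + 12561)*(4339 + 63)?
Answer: -12405635816260456/7225934650709 ≈ -1716.8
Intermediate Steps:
Z = 2/64722599 (Z = 2/(-7 + (2142 + 12561)*(4339 + 63)) = 2/(-7 + 14703*4402) = 2/(-7 + 64722606) = 2/64722599 ≈ 3.0901e-8)
b = -1116141219753/2158628121848 (b = (-17245 + 2/64722599)/(9624 + 23728) = -1116141219753/64722599/33352 = -1116141219753/64722599*1/33352 = -1116141219753/2158628121848 ≈ -0.51706)
(45478 + 29233)/((-43 + 0*30) + b) = (45478 + 29233)/((-43 + 0*30) - 1116141219753/2158628121848) = 74711/((-43 + 0) - 1116141219753/2158628121848) = 74711/(-43 - 1116141219753/2158628121848) = 74711/(-93937150459217/2158628121848) = 74711*(-2158628121848/93937150459217) = -12405635816260456/7225934650709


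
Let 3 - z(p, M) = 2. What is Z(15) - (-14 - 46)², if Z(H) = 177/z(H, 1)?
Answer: -3423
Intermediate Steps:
z(p, M) = 1 (z(p, M) = 3 - 1*2 = 3 - 2 = 1)
Z(H) = 177 (Z(H) = 177/1 = 177*1 = 177)
Z(15) - (-14 - 46)² = 177 - (-14 - 46)² = 177 - 1*(-60)² = 177 - 1*3600 = 177 - 3600 = -3423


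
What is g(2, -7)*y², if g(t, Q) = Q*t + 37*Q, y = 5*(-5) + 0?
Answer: -170625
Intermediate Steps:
y = -25 (y = -25 + 0 = -25)
g(t, Q) = 37*Q + Q*t
g(2, -7)*y² = -7*(37 + 2)*(-25)² = -7*39*625 = -273*625 = -170625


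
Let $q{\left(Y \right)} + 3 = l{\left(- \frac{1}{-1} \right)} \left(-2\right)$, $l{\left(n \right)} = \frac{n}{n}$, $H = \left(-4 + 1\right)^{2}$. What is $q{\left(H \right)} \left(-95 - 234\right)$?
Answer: $1645$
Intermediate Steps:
$H = 9$ ($H = \left(-3\right)^{2} = 9$)
$l{\left(n \right)} = 1$
$q{\left(Y \right)} = -5$ ($q{\left(Y \right)} = -3 + 1 \left(-2\right) = -3 - 2 = -5$)
$q{\left(H \right)} \left(-95 - 234\right) = - 5 \left(-95 - 234\right) = \left(-5\right) \left(-329\right) = 1645$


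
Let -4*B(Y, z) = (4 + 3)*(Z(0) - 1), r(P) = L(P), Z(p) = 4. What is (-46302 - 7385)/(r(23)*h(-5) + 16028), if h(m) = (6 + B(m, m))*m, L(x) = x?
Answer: -214748/63767 ≈ -3.3677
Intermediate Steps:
r(P) = P
B(Y, z) = -21/4 (B(Y, z) = -(4 + 3)*(4 - 1)/4 = -7*3/4 = -¼*21 = -21/4)
h(m) = 3*m/4 (h(m) = (6 - 21/4)*m = 3*m/4)
(-46302 - 7385)/(r(23)*h(-5) + 16028) = (-46302 - 7385)/(23*((¾)*(-5)) + 16028) = -53687/(23*(-15/4) + 16028) = -53687/(-345/4 + 16028) = -53687/63767/4 = -53687*4/63767 = -214748/63767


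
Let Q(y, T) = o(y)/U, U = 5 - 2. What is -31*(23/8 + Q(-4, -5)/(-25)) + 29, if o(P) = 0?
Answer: -481/8 ≈ -60.125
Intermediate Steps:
U = 3
Q(y, T) = 0 (Q(y, T) = 0/3 = 0*(1/3) = 0)
-31*(23/8 + Q(-4, -5)/(-25)) + 29 = -31*(23/8 + 0/(-25)) + 29 = -31*(23*(1/8) + 0*(-1/25)) + 29 = -31*(23/8 + 0) + 29 = -31*23/8 + 29 = -713/8 + 29 = -481/8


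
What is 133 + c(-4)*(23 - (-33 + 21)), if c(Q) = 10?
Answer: 483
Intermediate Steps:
133 + c(-4)*(23 - (-33 + 21)) = 133 + 10*(23 - (-33 + 21)) = 133 + 10*(23 - 1*(-12)) = 133 + 10*(23 + 12) = 133 + 10*35 = 133 + 350 = 483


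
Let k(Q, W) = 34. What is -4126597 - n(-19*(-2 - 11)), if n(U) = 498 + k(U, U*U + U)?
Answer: -4127129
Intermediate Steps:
n(U) = 532 (n(U) = 498 + 34 = 532)
-4126597 - n(-19*(-2 - 11)) = -4126597 - 1*532 = -4126597 - 532 = -4127129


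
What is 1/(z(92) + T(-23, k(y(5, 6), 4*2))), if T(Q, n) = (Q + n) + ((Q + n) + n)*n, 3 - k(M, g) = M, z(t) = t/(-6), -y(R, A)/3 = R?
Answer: 3/641 ≈ 0.0046802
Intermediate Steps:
y(R, A) = -3*R
z(t) = -t/6 (z(t) = t*(-1/6) = -t/6)
k(M, g) = 3 - M
T(Q, n) = Q + n + n*(Q + 2*n) (T(Q, n) = (Q + n) + (Q + 2*n)*n = (Q + n) + n*(Q + 2*n) = Q + n + n*(Q + 2*n))
1/(z(92) + T(-23, k(y(5, 6), 4*2))) = 1/(-1/6*92 + (-23 + (3 - (-3)*5) + 2*(3 - (-3)*5)**2 - 23*(3 - (-3)*5))) = 1/(-46/3 + (-23 + (3 - 1*(-15)) + 2*(3 - 1*(-15))**2 - 23*(3 - 1*(-15)))) = 1/(-46/3 + (-23 + (3 + 15) + 2*(3 + 15)**2 - 23*(3 + 15))) = 1/(-46/3 + (-23 + 18 + 2*18**2 - 23*18)) = 1/(-46/3 + (-23 + 18 + 2*324 - 414)) = 1/(-46/3 + (-23 + 18 + 648 - 414)) = 1/(-46/3 + 229) = 1/(641/3) = 3/641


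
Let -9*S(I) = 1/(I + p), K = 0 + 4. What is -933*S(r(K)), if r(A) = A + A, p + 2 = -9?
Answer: -311/9 ≈ -34.556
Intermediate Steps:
p = -11 (p = -2 - 9 = -11)
K = 4
r(A) = 2*A
S(I) = -1/(9*(-11 + I)) (S(I) = -1/(9*(I - 11)) = -1/(9*(-11 + I)))
-933*S(r(K)) = -(-933)/(-99 + 9*(2*4)) = -(-933)/(-99 + 9*8) = -(-933)/(-99 + 72) = -(-933)/(-27) = -(-933)*(-1)/27 = -933*1/27 = -311/9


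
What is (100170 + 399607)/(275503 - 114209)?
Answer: 499777/161294 ≈ 3.0985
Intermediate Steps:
(100170 + 399607)/(275503 - 114209) = 499777/161294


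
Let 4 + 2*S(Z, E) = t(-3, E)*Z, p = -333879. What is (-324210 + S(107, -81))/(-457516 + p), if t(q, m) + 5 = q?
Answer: 64928/158279 ≈ 0.41021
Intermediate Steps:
t(q, m) = -5 + q
S(Z, E) = -2 - 4*Z (S(Z, E) = -2 + ((-5 - 3)*Z)/2 = -2 + (-8*Z)/2 = -2 - 4*Z)
(-324210 + S(107, -81))/(-457516 + p) = (-324210 + (-2 - 4*107))/(-457516 - 333879) = (-324210 + (-2 - 428))/(-791395) = (-324210 - 430)*(-1/791395) = -324640*(-1/791395) = 64928/158279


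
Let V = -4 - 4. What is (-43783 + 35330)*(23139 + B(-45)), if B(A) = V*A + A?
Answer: -198256662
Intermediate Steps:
V = -8
B(A) = -7*A (B(A) = -8*A + A = -7*A)
(-43783 + 35330)*(23139 + B(-45)) = (-43783 + 35330)*(23139 - 7*(-45)) = -8453*(23139 + 315) = -8453*23454 = -198256662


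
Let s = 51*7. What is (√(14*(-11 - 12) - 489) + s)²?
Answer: (357 + I*√811)² ≈ 1.2664e+5 + 20333.0*I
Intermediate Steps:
s = 357
(√(14*(-11 - 12) - 489) + s)² = (√(14*(-11 - 12) - 489) + 357)² = (√(14*(-23) - 489) + 357)² = (√(-322 - 489) + 357)² = (√(-811) + 357)² = (I*√811 + 357)² = (357 + I*√811)²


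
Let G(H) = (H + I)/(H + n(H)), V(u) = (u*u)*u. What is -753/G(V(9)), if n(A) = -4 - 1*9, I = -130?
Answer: -539148/599 ≈ -900.08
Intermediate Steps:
V(u) = u³ (V(u) = u²*u = u³)
n(A) = -13 (n(A) = -4 - 9 = -13)
G(H) = (-130 + H)/(-13 + H) (G(H) = (H - 130)/(H - 13) = (-130 + H)/(-13 + H))
-753/G(V(9)) = -753*(-13 + 9³)/(-130 + 9³) = -753*(-13 + 729)/(-130 + 729) = -753/(599/716) = -753/((1/716)*599) = -753/599/716 = -753*716/599 = -539148/599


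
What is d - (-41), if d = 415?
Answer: 456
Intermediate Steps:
d - (-41) = 415 - (-41) = 415 - 1*(-41) = 415 + 41 = 456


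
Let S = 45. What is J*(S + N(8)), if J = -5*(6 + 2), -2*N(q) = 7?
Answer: -1660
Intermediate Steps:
N(q) = -7/2 (N(q) = -½*7 = -7/2)
J = -40 (J = -5*8 = -40)
J*(S + N(8)) = -40*(45 - 7/2) = -40*83/2 = -1660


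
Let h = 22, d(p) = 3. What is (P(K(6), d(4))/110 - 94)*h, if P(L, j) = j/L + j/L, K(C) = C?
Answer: -10339/5 ≈ -2067.8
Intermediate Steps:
P(L, j) = 2*j/L
(P(K(6), d(4))/110 - 94)*h = ((2*3/6)/110 - 94)*22 = ((2*3*(⅙))*(1/110) - 94)*22 = (1*(1/110) - 94)*22 = (1/110 - 94)*22 = -10339/110*22 = -10339/5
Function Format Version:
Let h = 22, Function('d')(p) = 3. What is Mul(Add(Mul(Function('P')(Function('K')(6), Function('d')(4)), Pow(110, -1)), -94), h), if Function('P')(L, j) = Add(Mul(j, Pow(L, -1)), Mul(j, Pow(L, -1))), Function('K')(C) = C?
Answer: Rational(-10339, 5) ≈ -2067.8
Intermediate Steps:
Function('P')(L, j) = Mul(2, j, Pow(L, -1))
Mul(Add(Mul(Function('P')(Function('K')(6), Function('d')(4)), Pow(110, -1)), -94), h) = Mul(Add(Mul(Mul(2, 3, Pow(6, -1)), Pow(110, -1)), -94), 22) = Mul(Add(Mul(Mul(2, 3, Rational(1, 6)), Rational(1, 110)), -94), 22) = Mul(Add(Mul(1, Rational(1, 110)), -94), 22) = Mul(Add(Rational(1, 110), -94), 22) = Mul(Rational(-10339, 110), 22) = Rational(-10339, 5)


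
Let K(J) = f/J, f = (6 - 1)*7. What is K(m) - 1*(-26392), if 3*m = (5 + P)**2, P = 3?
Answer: 1689193/64 ≈ 26394.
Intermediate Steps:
f = 35 (f = 5*7 = 35)
m = 64/3 (m = (5 + 3)**2/3 = (1/3)*8**2 = (1/3)*64 = 64/3 ≈ 21.333)
K(J) = 35/J
K(m) - 1*(-26392) = 35/(64/3) - 1*(-26392) = 35*(3/64) + 26392 = 105/64 + 26392 = 1689193/64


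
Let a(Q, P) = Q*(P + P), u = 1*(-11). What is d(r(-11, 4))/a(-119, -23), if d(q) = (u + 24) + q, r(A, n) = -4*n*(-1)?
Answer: 29/5474 ≈ 0.0052978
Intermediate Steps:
u = -11
r(A, n) = 4*n
a(Q, P) = 2*P*Q (a(Q, P) = Q*(2*P) = 2*P*Q)
d(q) = 13 + q (d(q) = (-11 + 24) + q = 13 + q)
d(r(-11, 4))/a(-119, -23) = (13 + 4*4)/((2*(-23)*(-119))) = (13 + 16)/5474 = 29*(1/5474) = 29/5474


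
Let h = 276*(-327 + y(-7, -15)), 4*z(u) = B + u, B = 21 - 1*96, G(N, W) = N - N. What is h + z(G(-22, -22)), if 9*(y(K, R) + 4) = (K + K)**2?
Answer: -1024369/12 ≈ -85364.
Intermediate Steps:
y(K, R) = -4 + 4*K**2/9 (y(K, R) = -4 + (K + K)**2/9 = -4 + (2*K)**2/9 = -4 + (4*K**2)/9 = -4 + 4*K**2/9)
G(N, W) = 0
B = -75 (B = 21 - 96 = -75)
z(u) = -75/4 + u/4 (z(u) = (-75 + u)/4 = -75/4 + u/4)
h = -256036/3 (h = 276*(-327 + (-4 + (4/9)*(-7)**2)) = 276*(-327 + (-4 + (4/9)*49)) = 276*(-327 + (-4 + 196/9)) = 276*(-327 + 160/9) = 276*(-2783/9) = -256036/3 ≈ -85345.)
h + z(G(-22, -22)) = -256036/3 + (-75/4 + (1/4)*0) = -256036/3 + (-75/4 + 0) = -256036/3 - 75/4 = -1024369/12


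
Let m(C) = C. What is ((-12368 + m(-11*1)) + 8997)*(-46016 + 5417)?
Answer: 137305818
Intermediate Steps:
((-12368 + m(-11*1)) + 8997)*(-46016 + 5417) = ((-12368 - 11*1) + 8997)*(-46016 + 5417) = ((-12368 - 11) + 8997)*(-40599) = (-12379 + 8997)*(-40599) = -3382*(-40599) = 137305818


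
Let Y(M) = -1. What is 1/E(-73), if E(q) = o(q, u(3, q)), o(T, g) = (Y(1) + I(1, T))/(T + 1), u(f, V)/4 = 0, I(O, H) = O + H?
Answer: 72/73 ≈ 0.98630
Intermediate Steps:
I(O, H) = H + O
u(f, V) = 0 (u(f, V) = 4*0 = 0)
o(T, g) = T/(1 + T) (o(T, g) = (-1 + (T + 1))/(T + 1) = (-1 + (1 + T))/(1 + T) = T/(1 + T))
E(q) = q/(1 + q)
1/E(-73) = 1/(-73/(1 - 73)) = 1/(-73/(-72)) = 1/(-73*(-1/72)) = 1/(73/72) = 72/73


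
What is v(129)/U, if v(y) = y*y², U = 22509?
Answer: 238521/2501 ≈ 95.370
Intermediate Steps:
v(y) = y³
v(129)/U = 129³/22509 = 2146689*(1/22509) = 238521/2501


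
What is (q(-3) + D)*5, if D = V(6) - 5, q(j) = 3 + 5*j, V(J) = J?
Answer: -55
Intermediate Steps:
D = 1 (D = 6 - 5 = 1)
(q(-3) + D)*5 = ((3 + 5*(-3)) + 1)*5 = ((3 - 15) + 1)*5 = (-12 + 1)*5 = -11*5 = -55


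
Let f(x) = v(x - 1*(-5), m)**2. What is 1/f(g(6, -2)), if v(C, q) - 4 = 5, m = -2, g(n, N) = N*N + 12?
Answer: 1/81 ≈ 0.012346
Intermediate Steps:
g(n, N) = 12 + N**2 (g(n, N) = N**2 + 12 = 12 + N**2)
v(C, q) = 9 (v(C, q) = 4 + 5 = 9)
f(x) = 81 (f(x) = 9**2 = 81)
1/f(g(6, -2)) = 1/81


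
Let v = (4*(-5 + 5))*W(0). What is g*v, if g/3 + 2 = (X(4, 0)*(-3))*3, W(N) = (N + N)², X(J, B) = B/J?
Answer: 0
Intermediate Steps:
W(N) = 4*N² (W(N) = (2*N)² = 4*N²)
v = 0 (v = (4*(-5 + 5))*(4*0²) = (4*0)*(4*0) = 0*0 = 0)
g = -6 (g = -6 + 3*(((0/4)*(-3))*3) = -6 + 3*(((0*(¼))*(-3))*3) = -6 + 3*((0*(-3))*3) = -6 + 3*(0*3) = -6 + 3*0 = -6 + 0 = -6)
g*v = -6*0 = 0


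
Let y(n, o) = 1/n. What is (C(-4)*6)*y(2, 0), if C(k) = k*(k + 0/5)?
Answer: 48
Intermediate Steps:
C(k) = k² (C(k) = k*(k + 0*(⅕)) = k*(k + 0) = k*k = k²)
(C(-4)*6)*y(2, 0) = ((-4)²*6)/2 = (16*6)*(½) = 96*(½) = 48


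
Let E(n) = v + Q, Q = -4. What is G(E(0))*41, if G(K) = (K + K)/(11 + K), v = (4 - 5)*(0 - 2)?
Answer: -164/9 ≈ -18.222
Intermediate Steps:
v = 2 (v = -1*(-2) = 2)
E(n) = -2 (E(n) = 2 - 4 = -2)
G(K) = 2*K/(11 + K) (G(K) = (2*K)/(11 + K) = 2*K/(11 + K))
G(E(0))*41 = (2*(-2)/(11 - 2))*41 = (2*(-2)/9)*41 = (2*(-2)*(1/9))*41 = -4/9*41 = -164/9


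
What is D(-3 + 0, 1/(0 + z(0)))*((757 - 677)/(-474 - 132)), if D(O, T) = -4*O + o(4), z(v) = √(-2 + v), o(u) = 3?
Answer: -200/101 ≈ -1.9802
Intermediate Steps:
D(O, T) = 3 - 4*O (D(O, T) = -4*O + 3 = 3 - 4*O)
D(-3 + 0, 1/(0 + z(0)))*((757 - 677)/(-474 - 132)) = (3 - 4*(-3 + 0))*((757 - 677)/(-474 - 132)) = (3 - 4*(-3))*(80/(-606)) = (3 + 12)*(80*(-1/606)) = 15*(-40/303) = -200/101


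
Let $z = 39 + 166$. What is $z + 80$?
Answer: $285$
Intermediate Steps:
$z = 205$
$z + 80 = 205 + 80 = 285$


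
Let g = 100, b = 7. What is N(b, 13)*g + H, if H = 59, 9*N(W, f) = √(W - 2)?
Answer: 59 + 100*√5/9 ≈ 83.845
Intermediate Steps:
N(W, f) = √(-2 + W)/9 (N(W, f) = √(W - 2)/9 = √(-2 + W)/9)
N(b, 13)*g + H = (√(-2 + 7)/9)*100 + 59 = (√5/9)*100 + 59 = 100*√5/9 + 59 = 59 + 100*√5/9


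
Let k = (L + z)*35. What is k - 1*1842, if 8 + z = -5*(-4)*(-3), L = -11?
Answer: -4607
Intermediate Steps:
z = -68 (z = -8 - 5*(-4)*(-3) = -8 + 20*(-3) = -8 - 60 = -68)
k = -2765 (k = (-11 - 68)*35 = -79*35 = -2765)
k - 1*1842 = -2765 - 1*1842 = -2765 - 1842 = -4607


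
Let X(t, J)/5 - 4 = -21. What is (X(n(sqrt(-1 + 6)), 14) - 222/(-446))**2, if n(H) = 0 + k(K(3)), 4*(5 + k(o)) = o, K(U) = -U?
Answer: 355096336/49729 ≈ 7140.6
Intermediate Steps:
k(o) = -5 + o/4
n(H) = -23/4 (n(H) = 0 + (-5 + (-1*3)/4) = 0 + (-5 + (1/4)*(-3)) = 0 + (-5 - 3/4) = 0 - 23/4 = -23/4)
X(t, J) = -85 (X(t, J) = 20 + 5*(-21) = 20 - 105 = -85)
(X(n(sqrt(-1 + 6)), 14) - 222/(-446))**2 = (-85 - 222/(-446))**2 = (-85 - 222*(-1/446))**2 = (-85 + 111/223)**2 = (-18844/223)**2 = 355096336/49729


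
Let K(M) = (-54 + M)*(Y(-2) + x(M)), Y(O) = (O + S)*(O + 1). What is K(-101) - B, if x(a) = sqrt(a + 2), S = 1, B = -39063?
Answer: 38908 - 465*I*sqrt(11) ≈ 38908.0 - 1542.2*I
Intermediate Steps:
x(a) = sqrt(2 + a)
Y(O) = (1 + O)**2 (Y(O) = (O + 1)*(O + 1) = (1 + O)*(1 + O) = (1 + O)**2)
K(M) = (1 + sqrt(2 + M))*(-54 + M) (K(M) = (-54 + M)*((1 + (-2)**2 + 2*(-2)) + sqrt(2 + M)) = (-54 + M)*((1 + 4 - 4) + sqrt(2 + M)) = (-54 + M)*(1 + sqrt(2 + M)) = (1 + sqrt(2 + M))*(-54 + M))
K(-101) - B = (-54 - 101 - 54*sqrt(2 - 101) - 101*sqrt(2 - 101)) - 1*(-39063) = (-54 - 101 - 162*I*sqrt(11) - 303*I*sqrt(11)) + 39063 = (-155 - 465*I*sqrt(11)) + 39063 = 38908 - 465*I*sqrt(11)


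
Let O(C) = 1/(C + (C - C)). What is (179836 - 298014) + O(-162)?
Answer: -19144837/162 ≈ -1.1818e+5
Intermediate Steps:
O(C) = 1/C (O(C) = 1/(C + 0) = 1/C)
(179836 - 298014) + O(-162) = (179836 - 298014) + 1/(-162) = -118178 - 1/162 = -19144837/162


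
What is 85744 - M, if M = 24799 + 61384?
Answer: -439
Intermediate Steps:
M = 86183
85744 - M = 85744 - 1*86183 = 85744 - 86183 = -439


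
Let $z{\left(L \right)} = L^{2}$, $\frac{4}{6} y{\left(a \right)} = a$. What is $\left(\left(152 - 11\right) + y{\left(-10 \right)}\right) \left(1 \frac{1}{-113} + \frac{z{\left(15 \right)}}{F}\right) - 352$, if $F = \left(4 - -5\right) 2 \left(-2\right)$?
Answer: $- \frac{257779}{226} \approx -1140.6$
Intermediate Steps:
$y{\left(a \right)} = \frac{3 a}{2}$
$F = -36$ ($F = \left(4 + 5\right) 2 \left(-2\right) = 9 \cdot 2 \left(-2\right) = 18 \left(-2\right) = -36$)
$\left(\left(152 - 11\right) + y{\left(-10 \right)}\right) \left(1 \frac{1}{-113} + \frac{z{\left(15 \right)}}{F}\right) - 352 = \left(\left(152 - 11\right) + \frac{3}{2} \left(-10\right)\right) \left(1 \frac{1}{-113} + \frac{15^{2}}{-36}\right) - 352 = \left(141 - 15\right) \left(1 \left(- \frac{1}{113}\right) + 225 \left(- \frac{1}{36}\right)\right) - 352 = 126 \left(- \frac{1}{113} - \frac{25}{4}\right) - 352 = 126 \left(- \frac{2829}{452}\right) - 352 = - \frac{178227}{226} - 352 = - \frac{257779}{226}$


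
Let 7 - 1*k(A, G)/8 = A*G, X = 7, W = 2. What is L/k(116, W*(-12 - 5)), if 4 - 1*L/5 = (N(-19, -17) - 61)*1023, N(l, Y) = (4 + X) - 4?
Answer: 138115/15804 ≈ 8.7392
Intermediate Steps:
N(l, Y) = 7 (N(l, Y) = (4 + 7) - 4 = 11 - 4 = 7)
k(A, G) = 56 - 8*A*G
L = 276230 (L = 20 - 5*(7 - 61)*1023 = 20 - (-270)*1023 = 20 - 5*(-55242) = 20 + 276210 = 276230)
L/k(116, W*(-12 - 5)) = 276230/(56 - 8*116*2*(-12 - 5)) = 276230/(56 - 8*116*2*(-17)) = 276230/(56 - 8*116*(-34)) = 276230/(56 + 31552) = 276230/31608 = 276230*(1/31608) = 138115/15804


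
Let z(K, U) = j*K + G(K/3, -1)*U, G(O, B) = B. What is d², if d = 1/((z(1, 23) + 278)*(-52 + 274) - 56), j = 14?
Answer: 1/3559554244 ≈ 2.8093e-10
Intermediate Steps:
z(K, U) = -U + 14*K (z(K, U) = 14*K - U = -U + 14*K)
d = 1/59662 (d = 1/(((-1*23 + 14*1) + 278)*(-52 + 274) - 56) = 1/(((-23 + 14) + 278)*222 - 56) = 1/((-9 + 278)*222 - 56) = 1/(269*222 - 56) = 1/(59718 - 56) = 1/59662 ≈ 1.6761e-5)
d² = (1/59662)² = 1/3559554244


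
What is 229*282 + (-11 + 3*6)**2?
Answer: 64627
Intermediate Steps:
229*282 + (-11 + 3*6)**2 = 64578 + (-11 + 18)**2 = 64578 + 7**2 = 64578 + 49 = 64627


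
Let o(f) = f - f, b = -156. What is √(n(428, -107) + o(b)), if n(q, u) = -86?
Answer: I*√86 ≈ 9.2736*I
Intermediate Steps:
o(f) = 0
√(n(428, -107) + o(b)) = √(-86 + 0) = √(-86) = I*√86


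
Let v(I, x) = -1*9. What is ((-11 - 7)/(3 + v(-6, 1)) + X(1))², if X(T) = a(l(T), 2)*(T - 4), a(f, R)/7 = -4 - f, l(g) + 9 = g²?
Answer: 6561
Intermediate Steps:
v(I, x) = -9
l(g) = -9 + g²
a(f, R) = -28 - 7*f (a(f, R) = 7*(-4 - f) = -28 - 7*f)
X(T) = (-4 + T)*(35 - 7*T²) (X(T) = (-28 - 7*(-9 + T²))*(T - 4) = (-28 + (63 - 7*T²))*(-4 + T) = (35 - 7*T²)*(-4 + T) = (-4 + T)*(35 - 7*T²))
((-11 - 7)/(3 + v(-6, 1)) + X(1))² = ((-11 - 7)/(3 - 9) - 7*(-5 + 1²)*(-4 + 1))² = (-18/(-6) - 7*(-5 + 1)*(-3))² = (-18*(-⅙) - 7*(-4)*(-3))² = (3 - 84)² = (-81)² = 6561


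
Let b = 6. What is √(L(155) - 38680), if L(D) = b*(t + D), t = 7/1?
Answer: 2*I*√9427 ≈ 194.19*I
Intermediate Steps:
t = 7 (t = 7*1 = 7)
L(D) = 42 + 6*D (L(D) = 6*(7 + D) = 42 + 6*D)
√(L(155) - 38680) = √((42 + 6*155) - 38680) = √((42 + 930) - 38680) = √(972 - 38680) = √(-37708) = 2*I*√9427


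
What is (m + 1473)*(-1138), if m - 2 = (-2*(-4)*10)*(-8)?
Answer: -950230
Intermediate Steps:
m = -638 (m = 2 + (-2*(-4)*10)*(-8) = 2 + (8*10)*(-8) = 2 + 80*(-8) = 2 - 640 = -638)
(m + 1473)*(-1138) = (-638 + 1473)*(-1138) = 835*(-1138) = -950230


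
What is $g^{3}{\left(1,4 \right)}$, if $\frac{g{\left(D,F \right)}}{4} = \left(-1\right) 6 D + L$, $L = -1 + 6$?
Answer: $-64$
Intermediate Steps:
$L = 5$
$g{\left(D,F \right)} = 20 - 24 D$ ($g{\left(D,F \right)} = 4 \left(\left(-1\right) 6 D + 5\right) = 4 \left(- 6 D + 5\right) = 4 \left(5 - 6 D\right) = 20 - 24 D$)
$g^{3}{\left(1,4 \right)} = \left(20 - 24\right)^{3} = \left(-4\right)^{3} = -64$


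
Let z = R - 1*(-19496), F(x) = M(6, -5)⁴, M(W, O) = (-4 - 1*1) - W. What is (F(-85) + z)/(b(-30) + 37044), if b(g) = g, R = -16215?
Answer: 2987/6169 ≈ 0.48420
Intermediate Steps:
M(W, O) = -5 - W (M(W, O) = (-4 - 1) - W = -5 - W)
F(x) = 14641 (F(x) = (-5 - 1*6)⁴ = (-5 - 6)⁴ = (-11)⁴ = 14641)
z = 3281 (z = -16215 - 1*(-19496) = -16215 + 19496 = 3281)
(F(-85) + z)/(b(-30) + 37044) = (14641 + 3281)/(-30 + 37044) = 17922/37014 = 17922*(1/37014) = 2987/6169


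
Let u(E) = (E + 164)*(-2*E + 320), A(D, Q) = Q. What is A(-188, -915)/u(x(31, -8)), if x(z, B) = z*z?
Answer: 61/120150 ≈ 0.00050770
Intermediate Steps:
x(z, B) = z**2
u(E) = (164 + E)*(320 - 2*E)
A(-188, -915)/u(x(31, -8)) = -915/(52480 - 8*31**2 - 2*(31**2)**2) = -915/(52480 - 8*961 - 2*961**2) = -915/(52480 - 7688 - 2*923521) = -915/(52480 - 7688 - 1847042) = -915/(-1802250) = -915*(-1/1802250) = 61/120150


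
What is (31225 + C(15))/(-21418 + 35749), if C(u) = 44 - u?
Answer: 10418/4777 ≈ 2.1809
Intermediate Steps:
(31225 + C(15))/(-21418 + 35749) = (31225 + (44 - 1*15))/(-21418 + 35749) = (31225 + (44 - 15))/14331 = (31225 + 29)*(1/14331) = 31254*(1/14331) = 10418/4777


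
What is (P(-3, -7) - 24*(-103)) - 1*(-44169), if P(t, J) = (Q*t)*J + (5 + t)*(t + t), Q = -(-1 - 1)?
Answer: 46671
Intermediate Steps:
Q = 2 (Q = -1*(-2) = 2)
P(t, J) = 2*J*t + 2*t*(5 + t) (P(t, J) = (2*t)*J + (5 + t)*(t + t) = 2*J*t + (5 + t)*(2*t) = 2*J*t + 2*t*(5 + t))
(P(-3, -7) - 24*(-103)) - 1*(-44169) = (2*(-3)*(5 - 7 - 3) - 24*(-103)) - 1*(-44169) = (2*(-3)*(-5) + 2472) + 44169 = (30 + 2472) + 44169 = 2502 + 44169 = 46671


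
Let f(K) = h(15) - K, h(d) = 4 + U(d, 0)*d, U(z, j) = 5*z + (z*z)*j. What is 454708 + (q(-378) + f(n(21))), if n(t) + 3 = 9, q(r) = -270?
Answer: 455561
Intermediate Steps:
U(z, j) = 5*z + j*z² (U(z, j) = 5*z + z²*j = 5*z + j*z²)
n(t) = 6 (n(t) = -3 + 9 = 6)
h(d) = 4 + 5*d² (h(d) = 4 + (d*(5 + 0*d))*d = 4 + (d*(5 + 0))*d = 4 + (d*5)*d = 4 + (5*d)*d = 4 + 5*d²)
f(K) = 1129 - K (f(K) = (4 + 5*15²) - K = (4 + 5*225) - K = (4 + 1125) - K = 1129 - K)
454708 + (q(-378) + f(n(21))) = 454708 + (-270 + (1129 - 1*6)) = 454708 + (-270 + (1129 - 6)) = 454708 + (-270 + 1123) = 454708 + 853 = 455561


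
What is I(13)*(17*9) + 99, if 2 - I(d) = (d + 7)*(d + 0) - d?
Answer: -37386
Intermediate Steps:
I(d) = 2 + d - d*(7 + d) (I(d) = 2 - ((d + 7)*(d + 0) - d) = 2 - ((7 + d)*d - d) = 2 - (d*(7 + d) - d) = 2 - (-d + d*(7 + d)) = 2 + (d - d*(7 + d)) = 2 + d - d*(7 + d))
I(13)*(17*9) + 99 = (2 - 1*13² - 6*13)*(17*9) + 99 = (2 - 1*169 - 78)*153 + 99 = (2 - 169 - 78)*153 + 99 = -245*153 + 99 = -37485 + 99 = -37386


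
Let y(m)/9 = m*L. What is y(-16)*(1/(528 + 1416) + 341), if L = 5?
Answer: -6629050/27 ≈ -2.4552e+5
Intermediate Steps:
y(m) = 45*m (y(m) = 9*(m*5) = 9*(5*m) = 45*m)
y(-16)*(1/(528 + 1416) + 341) = (45*(-16))*(1/(528 + 1416) + 341) = -720*(1/1944 + 341) = -720*662905/1944 = -6629050/27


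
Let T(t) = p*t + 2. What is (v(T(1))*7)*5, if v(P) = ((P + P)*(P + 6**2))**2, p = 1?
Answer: 1916460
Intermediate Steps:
T(t) = 2 + t (T(t) = 1*t + 2 = t + 2 = 2 + t)
v(P) = 4*P**2*(36 + P)**2 (v(P) = ((2*P)*(P + 36))**2 = ((2*P)*(36 + P))**2 = (2*P*(36 + P))**2 = 4*P**2*(36 + P)**2)
(v(T(1))*7)*5 = ((4*(2 + 1)**2*(36 + (2 + 1))**2)*7)*5 = ((4*3**2*(36 + 3)**2)*7)*5 = ((4*9*39**2)*7)*5 = ((4*9*1521)*7)*5 = (54756*7)*5 = 383292*5 = 1916460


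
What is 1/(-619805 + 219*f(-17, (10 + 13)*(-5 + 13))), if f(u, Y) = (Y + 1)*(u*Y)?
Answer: -1/127350725 ≈ -7.8523e-9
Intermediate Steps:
f(u, Y) = Y*u*(1 + Y) (f(u, Y) = (1 + Y)*(Y*u) = Y*u*(1 + Y))
1/(-619805 + 219*f(-17, (10 + 13)*(-5 + 13))) = 1/(-619805 + 219*(((10 + 13)*(-5 + 13))*(-17)*(1 + (10 + 13)*(-5 + 13)))) = 1/(-619805 + 219*((23*8)*(-17)*(1 + 23*8))) = 1/(-619805 + 219*(184*(-17)*(1 + 184))) = 1/(-619805 + 219*(184*(-17)*185)) = 1/(-619805 + 219*(-578680)) = 1/(-619805 - 126730920) = 1/(-127350725) = -1/127350725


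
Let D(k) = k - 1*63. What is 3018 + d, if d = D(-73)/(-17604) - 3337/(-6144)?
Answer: 27206947475/9013248 ≈ 3018.6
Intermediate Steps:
D(k) = -63 + k (D(k) = k - 63 = -63 + k)
d = 4965011/9013248 (d = (-63 - 73)/(-17604) - 3337/(-6144) = -136*(-1/17604) - 3337*(-1/6144) = 34/4401 + 3337/6144 = 4965011/9013248 ≈ 0.55086)
3018 + d = 3018 + 4965011/9013248 = 27206947475/9013248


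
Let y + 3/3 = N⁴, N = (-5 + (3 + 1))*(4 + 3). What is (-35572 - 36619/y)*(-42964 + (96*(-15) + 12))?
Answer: 473936866031/300 ≈ 1.5798e+9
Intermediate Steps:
N = -7 (N = (-5 + 4)*7 = -1*7 = -7)
y = 2400 (y = -1 + (-7)⁴ = -1 + 2401 = 2400)
(-35572 - 36619/y)*(-42964 + (96*(-15) + 12)) = (-35572 - 36619/2400)*(-42964 + (96*(-15) + 12)) = (-35572 - 36619*1/2400)*(-42964 + (-1440 + 12)) = (-35572 - 36619/2400)*(-42964 - 1428) = -85409419/2400*(-44392) = 473936866031/300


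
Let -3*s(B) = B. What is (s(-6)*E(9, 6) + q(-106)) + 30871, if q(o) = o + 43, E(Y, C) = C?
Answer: 30820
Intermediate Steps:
s(B) = -B/3
q(o) = 43 + o
(s(-6)*E(9, 6) + q(-106)) + 30871 = (-⅓*(-6)*6 + (43 - 106)) + 30871 = (2*6 - 63) + 30871 = (12 - 63) + 30871 = -51 + 30871 = 30820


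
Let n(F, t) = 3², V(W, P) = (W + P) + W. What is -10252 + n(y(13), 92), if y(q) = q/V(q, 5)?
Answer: -10243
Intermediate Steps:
V(W, P) = P + 2*W (V(W, P) = (P + W) + W = P + 2*W)
y(q) = q/(5 + 2*q)
n(F, t) = 9
-10252 + n(y(13), 92) = -10252 + 9 = -10243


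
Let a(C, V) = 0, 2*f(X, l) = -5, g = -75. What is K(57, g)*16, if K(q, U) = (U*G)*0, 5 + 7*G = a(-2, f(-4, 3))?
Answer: 0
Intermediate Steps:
f(X, l) = -5/2 (f(X, l) = (1/2)*(-5) = -5/2)
G = -5/7 (G = -5/7 + (1/7)*0 = -5/7 + 0 = -5/7 ≈ -0.71429)
K(q, U) = 0 (K(q, U) = (U*(-5/7))*0 = -5*U/7*0 = 0)
K(57, g)*16 = 0*16 = 0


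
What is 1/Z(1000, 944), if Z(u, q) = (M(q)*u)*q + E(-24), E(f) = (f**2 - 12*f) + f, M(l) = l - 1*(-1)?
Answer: 1/892080840 ≈ 1.1210e-9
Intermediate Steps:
M(l) = 1 + l (M(l) = l + 1 = 1 + l)
E(f) = f**2 - 11*f
Z(u, q) = 840 + q*u*(1 + q) (Z(u, q) = ((1 + q)*u)*q - 24*(-11 - 24) = (u*(1 + q))*q - 24*(-35) = q*u*(1 + q) + 840 = 840 + q*u*(1 + q))
1/Z(1000, 944) = 1/(840 + 944*1000*(1 + 944)) = 1/(840 + 944*1000*945) = 1/(840 + 892080000) = 1/892080840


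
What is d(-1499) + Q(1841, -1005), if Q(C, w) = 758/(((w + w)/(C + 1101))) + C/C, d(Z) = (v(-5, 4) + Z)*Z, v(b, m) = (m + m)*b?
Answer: 2317381792/1005 ≈ 2.3059e+6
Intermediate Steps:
v(b, m) = 2*b*m (v(b, m) = (2*m)*b = 2*b*m)
d(Z) = Z*(-40 + Z) (d(Z) = (2*(-5)*4 + Z)*Z = (-40 + Z)*Z = Z*(-40 + Z))
Q(C, w) = 1 + 379*(1101 + C)/w (Q(C, w) = 758/(((2*w)/(1101 + C))) + 1 = 758/((2*w/(1101 + C))) + 1 = 758*((1101 + C)/(2*w)) + 1 = 379*(1101 + C)/w + 1 = 1 + 379*(1101 + C)/w)
d(-1499) + Q(1841, -1005) = -1499*(-40 - 1499) + (417279 - 1005 + 379*1841)/(-1005) = -1499*(-1539) - (417279 - 1005 + 697739)/1005 = 2306961 - 1/1005*1114013 = 2306961 - 1114013/1005 = 2317381792/1005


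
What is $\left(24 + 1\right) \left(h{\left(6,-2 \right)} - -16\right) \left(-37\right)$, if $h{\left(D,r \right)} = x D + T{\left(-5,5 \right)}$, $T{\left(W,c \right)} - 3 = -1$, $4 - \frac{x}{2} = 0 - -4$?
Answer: $-16650$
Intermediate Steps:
$x = 0$ ($x = 8 - 2 \left(0 - -4\right) = 8 - 2 \left(0 + 4\right) = 8 - 8 = 0$)
$T{\left(W,c \right)} = 2$ ($T{\left(W,c \right)} = 3 - 1 = 2$)
$h{\left(D,r \right)} = 2$ ($h{\left(D,r \right)} = 0 D + 2 = 0 + 2 = 2$)
$\left(24 + 1\right) \left(h{\left(6,-2 \right)} - -16\right) \left(-37\right) = \left(24 + 1\right) \left(2 - -16\right) \left(-37\right) = 25 \left(2 + 16\right) \left(-37\right) = 25 \cdot 18 \left(-37\right) = 450 \left(-37\right) = -16650$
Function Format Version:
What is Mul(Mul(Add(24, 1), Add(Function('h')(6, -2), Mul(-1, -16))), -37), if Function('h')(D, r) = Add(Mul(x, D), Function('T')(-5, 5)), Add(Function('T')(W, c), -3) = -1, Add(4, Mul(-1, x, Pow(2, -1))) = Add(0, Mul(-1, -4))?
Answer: -16650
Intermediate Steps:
x = 0 (x = Add(8, Mul(-2, Add(0, Mul(-1, -4)))) = Add(8, Mul(-2, Add(0, 4))) = Add(8, Mul(-2, 4)) = Add(8, -8) = 0)
Function('T')(W, c) = 2 (Function('T')(W, c) = Add(3, -1) = 2)
Function('h')(D, r) = 2 (Function('h')(D, r) = Add(Mul(0, D), 2) = Add(0, 2) = 2)
Mul(Mul(Add(24, 1), Add(Function('h')(6, -2), Mul(-1, -16))), -37) = Mul(Mul(Add(24, 1), Add(2, Mul(-1, -16))), -37) = Mul(Mul(25, Add(2, 16)), -37) = Mul(Mul(25, 18), -37) = Mul(450, -37) = -16650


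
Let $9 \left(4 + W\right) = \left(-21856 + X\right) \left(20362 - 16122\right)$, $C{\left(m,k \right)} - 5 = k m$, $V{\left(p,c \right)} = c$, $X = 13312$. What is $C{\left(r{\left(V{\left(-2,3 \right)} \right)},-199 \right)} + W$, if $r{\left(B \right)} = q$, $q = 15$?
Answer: $- \frac{12084472}{3} \approx -4.0282 \cdot 10^{6}$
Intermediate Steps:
$r{\left(B \right)} = 15$
$C{\left(m,k \right)} = 5 + k m$
$W = - \frac{12075532}{3}$ ($W = -4 + \frac{\left(-21856 + 13312\right) \left(20362 - 16122\right)}{9} = -4 + \frac{\left(-8544\right) 4240}{9} = -4 + \frac{1}{9} \left(-36226560\right) = -4 - \frac{12075520}{3} = - \frac{12075532}{3} \approx -4.0252 \cdot 10^{6}$)
$C{\left(r{\left(V{\left(-2,3 \right)} \right)},-199 \right)} + W = \left(5 - 2985\right) - \frac{12075532}{3} = -2980 - \frac{12075532}{3} = - \frac{12084472}{3}$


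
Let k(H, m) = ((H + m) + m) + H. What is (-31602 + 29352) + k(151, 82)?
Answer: -1784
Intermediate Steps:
k(H, m) = 2*H + 2*m (k(H, m) = (H + 2*m) + H = 2*H + 2*m)
(-31602 + 29352) + k(151, 82) = (-31602 + 29352) + (2*151 + 2*82) = -2250 + (302 + 164) = -2250 + 466 = -1784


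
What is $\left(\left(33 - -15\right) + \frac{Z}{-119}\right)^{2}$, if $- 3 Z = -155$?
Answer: $\frac{288354361}{127449} \approx 2262.5$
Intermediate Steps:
$Z = \frac{155}{3}$ ($Z = \left(- \frac{1}{3}\right) \left(-155\right) = \frac{155}{3} \approx 51.667$)
$\left(\left(33 - -15\right) + \frac{Z}{-119}\right)^{2} = \left(\left(33 - -15\right) + \frac{155}{3 \left(-119\right)}\right)^{2} = \left(\left(33 + 15\right) + \frac{155}{3} \left(- \frac{1}{119}\right)\right)^{2} = \left(48 - \frac{155}{357}\right)^{2} = \left(\frac{16981}{357}\right)^{2} = \frac{288354361}{127449}$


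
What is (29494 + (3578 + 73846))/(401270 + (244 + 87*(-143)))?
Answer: 106918/389073 ≈ 0.27480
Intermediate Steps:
(29494 + (3578 + 73846))/(401270 + (244 + 87*(-143))) = (29494 + 77424)/(401270 + (244 - 12441)) = 106918/(401270 - 12197) = 106918/389073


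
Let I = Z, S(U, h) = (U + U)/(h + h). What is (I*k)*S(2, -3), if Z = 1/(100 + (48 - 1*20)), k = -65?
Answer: 65/192 ≈ 0.33854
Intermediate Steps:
Z = 1/128 (Z = 1/(100 + (48 - 20)) = 1/(100 + 28) = 1/128 ≈ 0.0078125)
S(U, h) = U/h (S(U, h) = (2*U)/((2*h)) = (2*U)*(1/(2*h)) = U/h)
I = 1/128 ≈ 0.0078125
(I*k)*S(2, -3) = ((1/128)*(-65))*(2/(-3)) = -65*(-1)/(64*3) = -65/128*(-⅔) = 65/192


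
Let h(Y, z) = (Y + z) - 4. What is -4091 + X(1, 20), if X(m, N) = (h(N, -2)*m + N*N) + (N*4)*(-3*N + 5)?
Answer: -8077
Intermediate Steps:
h(Y, z) = -4 + Y + z
X(m, N) = N² + m*(-6 + N) + 4*N*(5 - 3*N) (X(m, N) = ((-4 + N - 2)*m + N*N) + (N*4)*(-3*N + 5) = ((-6 + N)*m + N²) + (4*N)*(5 - 3*N) = (m*(-6 + N) + N²) + 4*N*(5 - 3*N) = (N² + m*(-6 + N)) + 4*N*(5 - 3*N) = N² + m*(-6 + N) + 4*N*(5 - 3*N))
-4091 + X(1, 20) = -4091 + (-11*20² + 20*20 + 1*(-6 + 20)) = -4091 + (-11*400 + 400 + 1*14) = -4091 + (-4400 + 400 + 14) = -4091 - 3986 = -8077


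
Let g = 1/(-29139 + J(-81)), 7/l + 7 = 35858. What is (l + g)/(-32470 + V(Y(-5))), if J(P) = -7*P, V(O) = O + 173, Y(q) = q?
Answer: -164153/33088061805144 ≈ -4.9611e-9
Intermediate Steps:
V(O) = 173 + O
l = 7/35851 (l = 7/(-7 + 35858) = 7/35851 ≈ 0.00019525)
g = -1/28572 (g = 1/(-29139 - 7*(-81)) = 1/(-29139 + 567) = 1/(-28572) = -1/28572 ≈ -3.4999e-5)
(l + g)/(-32470 + V(Y(-5))) = (7/35851 - 1/28572)/(-32470 + (173 - 5)) = 164153/(1024334772*(-32470 + 168)) = (164153/1024334772)/(-32302) = (164153/1024334772)*(-1/32302) = -164153/33088061805144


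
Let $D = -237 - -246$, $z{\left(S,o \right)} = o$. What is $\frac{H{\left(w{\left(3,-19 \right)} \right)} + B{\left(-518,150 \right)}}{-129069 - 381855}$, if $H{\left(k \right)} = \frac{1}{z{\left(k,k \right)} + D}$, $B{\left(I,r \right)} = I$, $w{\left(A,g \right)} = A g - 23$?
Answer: $\frac{36779}{36275604} \approx 0.0010139$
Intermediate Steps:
$w{\left(A,g \right)} = -23 + A g$
$D = 9$ ($D = -237 + 246 = 9$)
$H{\left(k \right)} = \frac{1}{9 + k}$ ($H{\left(k \right)} = \frac{1}{k + 9} = \frac{1}{9 + k}$)
$\frac{H{\left(w{\left(3,-19 \right)} \right)} + B{\left(-518,150 \right)}}{-129069 - 381855} = \frac{\frac{1}{9 + \left(-23 + 3 \left(-19\right)\right)} - 518}{-129069 - 381855} = \frac{\frac{1}{9 - 80} - 518}{-510924} = \left(\frac{1}{9 - 80} - 518\right) \left(- \frac{1}{510924}\right) = \left(\frac{1}{-71} - 518\right) \left(- \frac{1}{510924}\right) = \left(- \frac{1}{71} - 518\right) \left(- \frac{1}{510924}\right) = \left(- \frac{36779}{71}\right) \left(- \frac{1}{510924}\right) = \frac{36779}{36275604}$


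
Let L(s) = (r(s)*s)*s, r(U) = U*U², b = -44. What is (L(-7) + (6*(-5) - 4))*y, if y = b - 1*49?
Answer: 1566213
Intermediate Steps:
r(U) = U³
y = -93 (y = -44 - 1*49 = -44 - 49 = -93)
L(s) = s⁵ (L(s) = (s³*s)*s = s⁴*s = s⁵)
(L(-7) + (6*(-5) - 4))*y = ((-7)⁵ + (6*(-5) - 4))*(-93) = (-16807 + (-30 - 4))*(-93) = (-16807 - 34)*(-93) = -16841*(-93) = 1566213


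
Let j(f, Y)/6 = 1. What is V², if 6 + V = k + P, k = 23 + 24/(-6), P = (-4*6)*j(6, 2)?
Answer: 17161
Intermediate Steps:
j(f, Y) = 6 (j(f, Y) = 6*1 = 6)
P = -144 (P = -4*6*6 = -24*6 = -144)
k = 19 (k = 23 + 24*(-⅙) = 23 - 4 = 19)
V = -131 (V = -6 + (19 - 144) = -6 - 125 = -131)
V² = (-131)² = 17161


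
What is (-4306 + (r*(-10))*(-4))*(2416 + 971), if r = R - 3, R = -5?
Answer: -15668262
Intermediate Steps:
r = -8 (r = -5 - 3 = -8)
(-4306 + (r*(-10))*(-4))*(2416 + 971) = (-4306 - 8*(-10)*(-4))*(2416 + 971) = (-4306 + 80*(-4))*3387 = (-4306 - 320)*3387 = -4626*3387 = -15668262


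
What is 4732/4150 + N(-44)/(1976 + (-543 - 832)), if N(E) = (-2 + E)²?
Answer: 5812666/1247075 ≈ 4.6610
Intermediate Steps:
4732/4150 + N(-44)/(1976 + (-543 - 832)) = 4732/4150 + (-2 - 44)²/(1976 + (-543 - 832)) = 4732*(1/4150) + (-46)²/(1976 - 1375) = 2366/2075 + 2116/601 = 5812666/1247075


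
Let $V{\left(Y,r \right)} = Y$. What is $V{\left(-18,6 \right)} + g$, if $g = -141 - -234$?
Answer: $75$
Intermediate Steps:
$g = 93$ ($g = -141 + 234 = 93$)
$V{\left(-18,6 \right)} + g = -18 + 93 = 75$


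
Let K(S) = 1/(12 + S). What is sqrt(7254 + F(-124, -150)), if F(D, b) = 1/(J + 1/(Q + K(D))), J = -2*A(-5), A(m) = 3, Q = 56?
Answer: sqrt(10208320371490)/37514 ≈ 85.169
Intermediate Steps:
J = -6 (J = -2*3 = -6)
F(D, b) = 1/(-6 + 1/(56 + 1/(12 + D)))
sqrt(7254 + F(-124, -150)) = sqrt(7254 + (-673 - 56*(-124))/(4026 + 335*(-124))) = sqrt(7254 + (-673 + 6944)/(4026 - 41540)) = sqrt(7254 + 6271/(-37514)) = sqrt(7254 - 1/37514*6271) = sqrt(7254 - 6271/37514) = sqrt(272120285/37514) = sqrt(10208320371490)/37514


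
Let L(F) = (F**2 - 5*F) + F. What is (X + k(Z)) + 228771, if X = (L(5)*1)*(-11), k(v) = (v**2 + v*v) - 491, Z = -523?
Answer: 775283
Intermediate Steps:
k(v) = -491 + 2*v**2 (k(v) = (v**2 + v**2) - 491 = 2*v**2 - 491 = -491 + 2*v**2)
L(F) = F**2 - 4*F
X = -55 (X = ((5*(-4 + 5))*1)*(-11) = ((5*1)*1)*(-11) = (5*1)*(-11) = 5*(-11) = -55)
(X + k(Z)) + 228771 = (-55 + (-491 + 2*(-523)**2)) + 228771 = (-55 + (-491 + 2*273529)) + 228771 = (-55 + (-491 + 547058)) + 228771 = (-55 + 546567) + 228771 = 546512 + 228771 = 775283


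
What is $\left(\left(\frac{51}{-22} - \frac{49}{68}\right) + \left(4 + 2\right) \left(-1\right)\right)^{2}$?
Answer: $\frac{45711121}{559504} \approx 81.699$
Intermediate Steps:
$\left(\left(\frac{51}{-22} - \frac{49}{68}\right) + \left(4 + 2\right) \left(-1\right)\right)^{2} = \left(\left(51 \left(- \frac{1}{22}\right) - \frac{49}{68}\right) + 6 \left(-1\right)\right)^{2} = \left(\left(- \frac{51}{22} - \frac{49}{68}\right) - 6\right)^{2} = \left(- \frac{2273}{748} - 6\right)^{2} = \left(- \frac{6761}{748}\right)^{2} = \frac{45711121}{559504}$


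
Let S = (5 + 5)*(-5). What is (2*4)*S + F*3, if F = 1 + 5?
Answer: -382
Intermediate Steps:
F = 6
S = -50 (S = 10*(-5) = -50)
(2*4)*S + F*3 = (2*4)*(-50) + 6*3 = 8*(-50) + 18 = -400 + 18 = -382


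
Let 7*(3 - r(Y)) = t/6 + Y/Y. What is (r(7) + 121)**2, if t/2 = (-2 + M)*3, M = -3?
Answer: 760384/49 ≈ 15518.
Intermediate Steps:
t = -30 (t = 2*((-2 - 3)*3) = 2*(-5*3) = 2*(-15) = -30)
r(Y) = 25/7 (r(Y) = 3 - (-30/6 + Y/Y)/7 = 3 - (-30*1/6 + 1)/7 = 3 - (-5 + 1)/7 = 3 - 1/7*(-4) = 3 + 4/7 = 25/7)
(r(7) + 121)**2 = (25/7 + 121)**2 = (872/7)**2 = 760384/49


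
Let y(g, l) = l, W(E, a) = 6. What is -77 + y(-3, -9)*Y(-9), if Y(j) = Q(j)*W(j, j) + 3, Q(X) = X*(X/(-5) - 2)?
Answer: -1006/5 ≈ -201.20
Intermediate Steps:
Q(X) = X*(-2 - X/5) (Q(X) = X*(X*(-1/5) - 2) = X*(-X/5 - 2) = X*(-2 - X/5))
Y(j) = 3 - 6*j*(10 + j)/5 (Y(j) = -j*(10 + j)/5*6 + 3 = -6*j*(10 + j)/5 + 3 = 3 - 6*j*(10 + j)/5)
-77 + y(-3, -9)*Y(-9) = -77 - 9*(3 - 6/5*(-9)*(10 - 9)) = -77 - 9*(3 - 6/5*(-9)*1) = -77 - 9*(3 + 54/5) = -77 - 9*69/5 = -77 - 621/5 = -1006/5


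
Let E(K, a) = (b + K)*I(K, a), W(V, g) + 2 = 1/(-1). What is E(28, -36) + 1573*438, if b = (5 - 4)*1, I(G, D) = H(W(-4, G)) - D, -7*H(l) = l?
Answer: 4830213/7 ≈ 6.9003e+5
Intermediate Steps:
W(V, g) = -3 (W(V, g) = -2 + 1/(-1) = -2 - 1 = -3)
H(l) = -l/7
I(G, D) = 3/7 - D (I(G, D) = -⅐*(-3) - D = 3/7 - D)
b = 1 (b = 1*1 = 1)
E(K, a) = (1 + K)*(3/7 - a)
E(28, -36) + 1573*438 = -(1 + 28)*(-3 + 7*(-36))/7 + 1573*438 = -⅐*29*(-3 - 252) + 688974 = -⅐*29*(-255) + 688974 = 7395/7 + 688974 = 4830213/7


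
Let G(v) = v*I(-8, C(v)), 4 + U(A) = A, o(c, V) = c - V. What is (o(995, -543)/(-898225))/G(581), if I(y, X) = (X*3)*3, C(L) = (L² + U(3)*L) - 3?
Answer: -1538/1582719816098925 ≈ -9.7175e-13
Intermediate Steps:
U(A) = -4 + A
C(L) = -3 + L² - L (C(L) = (L² + (-4 + 3)*L) - 3 = (L² - L) - 3 = -3 + L² - L)
I(y, X) = 9*X (I(y, X) = (3*X)*3 = 9*X)
G(v) = v*(-27 - 9*v + 9*v²) (G(v) = v*(9*(-3 + v² - v)) = v*(-27 - 9*v + 9*v²))
(o(995, -543)/(-898225))/G(581) = ((995 - 1*(-543))/(-898225))/((9*581*(-3 + 581² - 1*581))) = ((995 + 543)*(-1/898225))/((9*581*(-3 + 337561 - 581))) = (1538*(-1/898225))/((9*581*336977)) = -1538/898225/1762052733 = -1538/898225*1/1762052733 = -1538/1582719816098925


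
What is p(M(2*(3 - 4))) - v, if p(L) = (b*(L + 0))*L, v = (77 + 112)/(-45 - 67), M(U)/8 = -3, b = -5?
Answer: -46053/16 ≈ -2878.3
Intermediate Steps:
M(U) = -24 (M(U) = 8*(-3) = -24)
v = -27/16 (v = 189/(-112) = -1/112*189 = -27/16 ≈ -1.6875)
p(L) = -5*L² (p(L) = (-5*(L + 0))*L = (-5*L)*L = -5*L²)
p(M(2*(3 - 4))) - v = -5*(-24)² - 1*(-27/16) = -5*576 + 27/16 = -2880 + 27/16 = -46053/16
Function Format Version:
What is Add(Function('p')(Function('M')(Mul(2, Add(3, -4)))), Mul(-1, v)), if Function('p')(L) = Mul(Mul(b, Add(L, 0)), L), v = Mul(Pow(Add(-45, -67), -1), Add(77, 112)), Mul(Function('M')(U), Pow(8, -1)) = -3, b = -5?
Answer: Rational(-46053, 16) ≈ -2878.3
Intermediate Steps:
Function('M')(U) = -24 (Function('M')(U) = Mul(8, -3) = -24)
v = Rational(-27, 16) (v = Mul(Pow(-112, -1), 189) = Mul(Rational(-1, 112), 189) = Rational(-27, 16) ≈ -1.6875)
Function('p')(L) = Mul(-5, Pow(L, 2)) (Function('p')(L) = Mul(Mul(-5, Add(L, 0)), L) = Mul(Mul(-5, L), L) = Mul(-5, Pow(L, 2)))
Add(Function('p')(Function('M')(Mul(2, Add(3, -4)))), Mul(-1, v)) = Add(Mul(-5, Pow(-24, 2)), Mul(-1, Rational(-27, 16))) = Add(Mul(-5, 576), Rational(27, 16)) = Add(-2880, Rational(27, 16)) = Rational(-46053, 16)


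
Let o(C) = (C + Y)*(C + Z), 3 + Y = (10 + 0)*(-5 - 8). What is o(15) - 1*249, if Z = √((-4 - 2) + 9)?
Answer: -2019 - 118*√3 ≈ -2223.4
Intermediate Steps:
Y = -133 (Y = -3 + (10 + 0)*(-5 - 8) = -3 + 10*(-13) = -3 - 130 = -133)
Z = √3 (Z = √(-6 + 9) = √3 ≈ 1.7320)
o(C) = (-133 + C)*(C + √3) (o(C) = (C - 133)*(C + √3) = (-133 + C)*(C + √3))
o(15) - 1*249 = (15² - 133*15 - 133*√3 + 15*√3) - 1*249 = (225 - 1995 - 133*√3 + 15*√3) - 249 = (-1770 - 118*√3) - 249 = -2019 - 118*√3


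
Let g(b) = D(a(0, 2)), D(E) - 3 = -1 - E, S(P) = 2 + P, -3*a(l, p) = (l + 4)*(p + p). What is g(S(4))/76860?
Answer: 11/115290 ≈ 9.5412e-5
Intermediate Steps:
a(l, p) = -2*p*(4 + l)/3 (a(l, p) = -(l + 4)*(p + p)/3 = -(4 + l)*2*p/3 = -2*p*(4 + l)/3)
D(E) = 2 - E (D(E) = 3 + (-1 - E) = 2 - E)
g(b) = 22/3 (g(b) = 2 - (-2)*2*(4 + 0)/3 = 2 - (-2)*2*4/3 = 2 - 1*(-16/3) = 2 + 16/3 = 22/3)
g(S(4))/76860 = (22/3)/76860 = (22/3)*(1/76860) = 11/115290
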